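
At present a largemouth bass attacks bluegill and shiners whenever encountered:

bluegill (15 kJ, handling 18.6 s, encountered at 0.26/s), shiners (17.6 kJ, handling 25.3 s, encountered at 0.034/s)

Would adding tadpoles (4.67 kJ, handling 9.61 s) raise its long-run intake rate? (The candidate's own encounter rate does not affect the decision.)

Current rate: (0.26×15 + 0.034×17.6)/(1 + 0.26×18.6 + 0.034×25.3) = 0.6718 kJ/s.
tadpoles: E/h = 4.67/9.61 = 0.486 kJ/s.
Since 0.486 < R, time spent handling tadpoles is better spent searching.

No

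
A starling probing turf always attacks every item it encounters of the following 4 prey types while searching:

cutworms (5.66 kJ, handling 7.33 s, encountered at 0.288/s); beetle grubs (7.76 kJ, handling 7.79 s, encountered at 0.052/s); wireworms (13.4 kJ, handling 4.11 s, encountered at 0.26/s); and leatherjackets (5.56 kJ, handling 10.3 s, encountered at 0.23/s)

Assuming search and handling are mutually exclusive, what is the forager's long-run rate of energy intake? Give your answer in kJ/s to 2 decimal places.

0.98 kJ/s

R = Σλ_iE_i / (1 + Σλ_ih_i)
Numerator: 0.288×5.66 + 0.052×7.76 + 0.26×13.4 + 0.23×5.56 = 6.796
Denominator: 1 + 0.288×7.33 + 0.052×7.79 + 0.26×4.11 + 0.23×10.3 = 6.954
R = 6.796/6.954 = 0.9774 kJ/s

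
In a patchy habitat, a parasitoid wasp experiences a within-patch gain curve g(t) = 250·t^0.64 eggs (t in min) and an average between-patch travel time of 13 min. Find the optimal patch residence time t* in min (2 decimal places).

Optimal t* satisfies g'(t*) = g(t*)/(T + t*).
g'(t) = 0.64·250·t^-0.36. Setting 0.64·250·t^-0.36 = 250·t^0.64/(13+t) gives 0.64(13+t) = t, so 0.36·t = 0.64×13.
t* = 0.64×13/0.36 = 23.11 min.

23.11 min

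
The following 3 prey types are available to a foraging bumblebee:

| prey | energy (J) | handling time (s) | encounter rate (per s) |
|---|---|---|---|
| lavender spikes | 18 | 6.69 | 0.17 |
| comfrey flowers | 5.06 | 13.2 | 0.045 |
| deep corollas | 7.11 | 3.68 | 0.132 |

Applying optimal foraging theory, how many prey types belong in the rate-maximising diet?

Profitabilities (E/h, J/s): lavender spikes 2.69, deep corollas 1.93, comfrey flowers 0.383. Add prey in this order while the next type's profitability exceeds the intake rate on those already taken.
Rate on top 1: 1.432. deep corollas: 1.93 > 1.432 → include.
Rate on top 2: 1.524. comfrey flowers: 0.383 < 1.524 → exclude; stop.
Optimal diet: lavender spikes, deep corollas — 2 of 3 types.

2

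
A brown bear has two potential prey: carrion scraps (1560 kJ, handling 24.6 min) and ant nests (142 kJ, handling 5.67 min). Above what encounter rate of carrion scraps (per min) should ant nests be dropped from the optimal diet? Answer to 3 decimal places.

0.027 per min

The zero-one rule: include ant nests iff E₂/h₂ > λE₁/(1+λh₁). Equality gives the switch point.
λE₁h₂ = E₂ + λE₂h₁ ⇒ λ = E₂/(E₁h₂ − E₂h₁) = 142/(8845 − 3493) = 0.02653 per min.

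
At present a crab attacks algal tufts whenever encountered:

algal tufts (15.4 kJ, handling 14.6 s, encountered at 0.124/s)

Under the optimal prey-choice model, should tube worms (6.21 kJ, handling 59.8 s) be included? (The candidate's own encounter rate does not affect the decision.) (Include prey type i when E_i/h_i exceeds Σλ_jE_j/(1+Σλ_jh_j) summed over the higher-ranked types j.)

On algal tufts alone, R = ΣλE/(1+Σλh) = 1.91/2.81 = 0.6795 kJ/s.
tube worms: E/h = 6.21/59.8 = 0.1038 kJ/s.
Since 0.1038 < R, time spent handling tube worms is better spent searching.

No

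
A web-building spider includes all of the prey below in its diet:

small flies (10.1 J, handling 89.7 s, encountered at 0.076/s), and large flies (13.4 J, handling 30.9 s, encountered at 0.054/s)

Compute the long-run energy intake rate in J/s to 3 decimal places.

R = (0.076×10.1 + 0.054×13.4) / (1 + 0.076×89.7 + 0.054×30.9) = 1.491/9.486 = 0.1572 J/s.

0.157 J/s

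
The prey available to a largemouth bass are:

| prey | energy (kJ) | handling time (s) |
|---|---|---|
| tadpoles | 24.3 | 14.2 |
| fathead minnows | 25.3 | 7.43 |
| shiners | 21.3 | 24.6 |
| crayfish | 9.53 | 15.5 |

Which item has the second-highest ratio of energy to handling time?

In descending order of E/h:
fathead minnows: 25.3/7.43 = 3.41 kJ/s
tadpoles: 24.3/14.2 = 1.71 kJ/s
shiners: 21.3/24.6 = 0.866 kJ/s
crayfish: 9.53/15.5 = 0.615 kJ/s

tadpoles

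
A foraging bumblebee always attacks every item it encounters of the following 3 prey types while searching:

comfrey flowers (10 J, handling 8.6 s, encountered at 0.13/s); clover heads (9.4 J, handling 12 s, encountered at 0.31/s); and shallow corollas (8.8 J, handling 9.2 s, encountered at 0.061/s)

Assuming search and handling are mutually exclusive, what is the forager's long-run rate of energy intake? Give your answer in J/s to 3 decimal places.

R = (0.13×10 + 0.31×9.4 + 0.061×8.8) / (1 + 0.13×8.6 + 0.31×12 + 0.061×9.2) = 4.751/6.399 = 0.7424 J/s.

0.742 J/s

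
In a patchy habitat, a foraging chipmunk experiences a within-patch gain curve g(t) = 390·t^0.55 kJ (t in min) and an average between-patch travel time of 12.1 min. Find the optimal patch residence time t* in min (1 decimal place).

14.8 min

Optimal t* satisfies g'(t*) = g(t*)/(T + t*).
g'(t) = 0.55·390·t^-0.45. Setting 0.55·390·t^-0.45 = 390·t^0.55/(12.1+t) gives 0.55(12.1+t) = t, so 0.45·t = 0.55×12.1.
t* = 0.55×12.1/0.45 = 14.79 min.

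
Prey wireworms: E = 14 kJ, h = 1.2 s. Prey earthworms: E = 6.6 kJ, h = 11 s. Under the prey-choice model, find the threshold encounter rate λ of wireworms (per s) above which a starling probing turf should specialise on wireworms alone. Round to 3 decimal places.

The zero-one rule: include earthworms iff E₂/h₂ > λE₁/(1+λh₁). Equality gives the switch point.
λE₁h₂ = E₂ + λE₂h₁ ⇒ λ = E₂/(E₁h₂ − E₂h₁) = 6.6/(154 − 7.92) = 0.04518 per s.

0.045 per s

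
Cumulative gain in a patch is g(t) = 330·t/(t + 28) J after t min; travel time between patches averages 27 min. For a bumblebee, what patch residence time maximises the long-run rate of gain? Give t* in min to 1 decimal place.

Optimal t* satisfies g'(t*) = g(t*)/(T + t*).
g'(t) = 330·28/(t + 28)². Setting 330·28/(t+28)² = 330t/[(t+28)(27+t)] gives 28(27+t) = t(t+28), so t² = 28×27 = 756.
t* = √756 = 27.5 min.

27.5 min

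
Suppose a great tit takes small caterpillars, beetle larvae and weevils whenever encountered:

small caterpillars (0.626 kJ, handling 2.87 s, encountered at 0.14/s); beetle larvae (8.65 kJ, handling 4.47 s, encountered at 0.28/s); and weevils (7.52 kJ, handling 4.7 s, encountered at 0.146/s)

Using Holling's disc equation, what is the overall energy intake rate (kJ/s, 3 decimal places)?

R = Σλ_iE_i / (1 + Σλ_ih_i)
Numerator: 0.14×0.626 + 0.28×8.65 + 0.146×7.52 = 3.608
Denominator: 1 + 0.14×2.87 + 0.28×4.47 + 0.146×4.7 = 3.34
R = 3.608/3.34 = 1.08 kJ/s

1.080 kJ/s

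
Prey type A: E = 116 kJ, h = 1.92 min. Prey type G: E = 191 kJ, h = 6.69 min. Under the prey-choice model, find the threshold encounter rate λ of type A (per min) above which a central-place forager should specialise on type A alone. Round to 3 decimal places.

0.467 per min

Drop type G once their profitability E₂/h₂ falls below the rate achievable on type A alone: E₂/h₂ = λE₁/(1 + λh₁).
Solve for λ: λE₁h₂ = E₂(1 + λh₁) → λ(E₁h₂ − E₂h₁) = E₂ → λ = E₂/(E₁h₂ − E₂h₁).
λ = 191/(116×6.69 − 191×1.92) = 191/409.3 = 0.4666 per min.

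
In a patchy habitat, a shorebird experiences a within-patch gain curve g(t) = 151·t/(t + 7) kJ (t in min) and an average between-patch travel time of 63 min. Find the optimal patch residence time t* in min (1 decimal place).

21.0 min

Optimal t* satisfies g'(t*) = g(t*)/(T + t*).
g'(t) = 151·7/(t + 7)². Setting 151·7/(t+7)² = 151t/[(t+7)(63+t)] gives 7(63+t) = t(t+7), so t² = 7×63 = 441.
t* = √441 = 21 min.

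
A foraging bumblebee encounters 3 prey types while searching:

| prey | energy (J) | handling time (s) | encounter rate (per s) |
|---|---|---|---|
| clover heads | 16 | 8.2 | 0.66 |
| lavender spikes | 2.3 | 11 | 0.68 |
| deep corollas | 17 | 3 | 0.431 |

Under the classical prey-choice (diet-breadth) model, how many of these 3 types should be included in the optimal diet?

1

E/h in descending order: deep corollas 5.67, clover heads 1.95, lavender spikes 0.209 J/s. The optimal diet is the largest prefix of this list for which every included type satisfies E_i/h_i > R on the types above it.
Rate on top 1: 3.195. clover heads: 1.95 < 3.195 → exclude; stop.
Optimal diet: deep corollas — 1 of 3 types.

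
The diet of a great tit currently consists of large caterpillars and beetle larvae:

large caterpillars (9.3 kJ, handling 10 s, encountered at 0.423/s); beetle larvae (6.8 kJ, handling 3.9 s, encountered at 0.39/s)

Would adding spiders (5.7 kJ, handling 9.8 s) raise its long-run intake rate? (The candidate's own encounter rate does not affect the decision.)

Current rate: (0.423×9.3 + 0.39×6.8)/(1 + 0.423×10 + 0.39×3.9) = 0.9755 kJ/s.
spiders: E/h = 5.7/9.8 = 0.5816 kJ/s.
Since 0.5816 < R, time spent handling spiders is better spent searching.

No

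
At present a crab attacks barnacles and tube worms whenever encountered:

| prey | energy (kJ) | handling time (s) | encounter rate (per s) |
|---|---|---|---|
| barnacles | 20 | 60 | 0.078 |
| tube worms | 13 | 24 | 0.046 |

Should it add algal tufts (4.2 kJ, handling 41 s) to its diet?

No

On barnacles and tube worms alone, R = ΣλE/(1+Σλh) = 2.158/6.784 = 0.3181 kJ/s.
algal tufts: E/h = 4.2/41 = 0.1024 kJ/s.
Since 0.1024 < R, time spent handling algal tufts is better spent searching.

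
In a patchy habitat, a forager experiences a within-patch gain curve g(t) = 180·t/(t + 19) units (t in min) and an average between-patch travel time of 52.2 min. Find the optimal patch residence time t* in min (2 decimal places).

By the marginal value theorem, leave when the instantaneous gain rate g'(t) equals the habitat-wide average g(t)/(T + t).
g'(t) = 180·19/(t + 19)². Setting 180·19/(t+19)² = 180t/[(t+19)(52.2+t)] gives 19(52.2+t) = t(t+19), so t² = 19×52.2 = 991.8.
t* = √991.8 = 31.49 min.

31.49 min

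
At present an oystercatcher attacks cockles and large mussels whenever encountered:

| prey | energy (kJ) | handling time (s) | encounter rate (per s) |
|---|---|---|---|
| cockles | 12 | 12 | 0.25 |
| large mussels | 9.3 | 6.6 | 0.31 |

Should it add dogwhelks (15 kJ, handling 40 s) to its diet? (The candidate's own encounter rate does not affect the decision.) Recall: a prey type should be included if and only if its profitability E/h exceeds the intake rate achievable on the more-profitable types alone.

Intake rate on the current diet: R = (0.25×12 + 0.31×9.3) / (1 + 0.25×12 + 0.31×6.6) = 5.883/6.046 = 0.973 kJ/s.
Profitability of dogwhelks: 15/40 = 0.375 kJ/s.
Since 0.375 < R, time spent handling dogwhelks is better spent searching.

No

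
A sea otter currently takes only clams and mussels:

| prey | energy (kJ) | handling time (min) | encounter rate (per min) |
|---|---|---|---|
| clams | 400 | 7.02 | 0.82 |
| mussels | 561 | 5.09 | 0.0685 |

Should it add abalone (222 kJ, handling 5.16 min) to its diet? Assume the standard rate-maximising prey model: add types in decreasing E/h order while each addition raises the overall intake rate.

No

On clams and mussels alone, R = ΣλE/(1+Σλh) = 366.4/7.105 = 51.57 kJ/min.
abalone: E/h = 222/5.16 = 43.02 kJ/min.
Since 43.02 < R, time spent handling abalone is better spent searching.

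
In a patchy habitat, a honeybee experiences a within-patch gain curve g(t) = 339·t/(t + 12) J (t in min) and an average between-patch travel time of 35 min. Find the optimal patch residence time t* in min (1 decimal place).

20.5 min

Maximise g(t)/(T+t): set derivative to zero → g'(t)(T+t) = g(t).
g'(t) = 339·12/(t + 12)². Setting 339·12/(t+12)² = 339t/[(t+12)(35+t)] gives 12(35+t) = t(t+12), so t² = 12×35 = 420.
t* = √420 = 20.49 min.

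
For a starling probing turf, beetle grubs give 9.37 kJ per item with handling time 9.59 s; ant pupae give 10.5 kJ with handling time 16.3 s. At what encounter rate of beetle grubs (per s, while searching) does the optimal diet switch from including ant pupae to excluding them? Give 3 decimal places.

At the threshold, the rate on beetle grubs alone equals the profitability of ant pupae: λ·9.37/(1 + λ·9.59) = 10.5/16.3 = 0.6442.
Rearranging, λ(9.37 − 0.6442×9.59) = 0.6442, so λ = 0.6442/3.192 = 0.2018 per s.

0.202 per s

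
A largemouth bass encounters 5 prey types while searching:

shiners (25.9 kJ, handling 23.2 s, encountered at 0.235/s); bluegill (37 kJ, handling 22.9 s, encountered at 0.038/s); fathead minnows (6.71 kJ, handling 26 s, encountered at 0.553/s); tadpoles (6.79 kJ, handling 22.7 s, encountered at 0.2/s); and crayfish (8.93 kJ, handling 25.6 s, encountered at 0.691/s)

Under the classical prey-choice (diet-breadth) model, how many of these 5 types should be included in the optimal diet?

2

Profitabilities (E/h, kJ/s): bluegill 1.62, shiners 1.12, crayfish 0.349, tadpoles 0.299, fathead minnows 0.258. Add prey in this order while the next type's profitability exceeds the intake rate on those already taken.
Rate on top 1: 0.7518. shiners: 1.12 > 0.7518 → include.
Rate on top 2: 1.023. crayfish: 0.349 < 1.023 → exclude; stop.
Optimal diet: bluegill, shiners — 2 of 5 types.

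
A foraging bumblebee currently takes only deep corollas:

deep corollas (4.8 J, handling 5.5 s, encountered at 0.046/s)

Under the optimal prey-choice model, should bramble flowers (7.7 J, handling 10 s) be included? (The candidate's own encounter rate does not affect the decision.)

On deep corollas alone, R = ΣλE/(1+Σλh) = 0.2208/1.253 = 0.1762 J/s.
Profitability of bramble flowers: 7.7/10 = 0.77 J/s.
0.77 > 0.1762, so adding bramble flowers raises the average — include it.

Yes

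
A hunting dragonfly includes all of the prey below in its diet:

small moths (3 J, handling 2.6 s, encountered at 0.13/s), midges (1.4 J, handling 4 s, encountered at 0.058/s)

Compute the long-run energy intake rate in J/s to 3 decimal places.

0.300 J/s

Energy encountered per unit search time: 0.13×3 + 0.058×1.4 = 0.4712 J/s.
Handling time per unit search time: 0.13×2.6 + 0.058×4 = 0.57.
Rate = 0.4712/(1 + 0.57) = 0.3001 J/s.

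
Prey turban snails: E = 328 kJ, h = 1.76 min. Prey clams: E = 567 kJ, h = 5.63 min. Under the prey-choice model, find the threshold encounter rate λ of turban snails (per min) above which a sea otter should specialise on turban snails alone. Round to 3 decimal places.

The zero-one rule: include clams iff E₂/h₂ > λE₁/(1+λh₁). Equality gives the switch point.
λE₁h₂ = E₂ + λE₂h₁ ⇒ λ = E₂/(E₁h₂ − E₂h₁) = 567/(1847 − 997.9) = 0.6681 per min.

0.668 per min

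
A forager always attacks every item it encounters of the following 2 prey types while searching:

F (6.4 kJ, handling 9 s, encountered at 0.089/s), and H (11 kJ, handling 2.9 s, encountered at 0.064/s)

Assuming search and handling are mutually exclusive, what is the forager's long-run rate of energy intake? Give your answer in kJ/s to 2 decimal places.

0.64 kJ/s

R = (0.089×6.4 + 0.064×11) / (1 + 0.089×9 + 0.064×2.9) = 1.274/1.987 = 0.6411 kJ/s.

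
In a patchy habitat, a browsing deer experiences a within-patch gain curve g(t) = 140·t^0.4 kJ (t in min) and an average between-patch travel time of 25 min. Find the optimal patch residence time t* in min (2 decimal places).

Maximise g(t)/(T+t): set derivative to zero → g'(t)(T+t) = g(t).
g'(t) = 0.4·140·t^-0.6. Setting 0.4·140·t^-0.6 = 140·t^0.4/(25+t) gives 0.4(25+t) = t, so 0.60·t = 0.4×25.
t* = 0.4×25/0.60 = 16.67 min.

16.67 min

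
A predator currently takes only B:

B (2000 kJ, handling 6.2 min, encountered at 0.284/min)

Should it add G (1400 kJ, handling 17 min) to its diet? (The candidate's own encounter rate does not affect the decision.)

No

Intake rate on the current diet: R = (0.284×2000) / (1 + 0.284×6.2) = 568/2.761 = 205.7 kJ/min.
Profitability of G: 1400/17 = 82.35 kJ/min.
82.35 < 205.7, so adding G would lower the average — exclude it.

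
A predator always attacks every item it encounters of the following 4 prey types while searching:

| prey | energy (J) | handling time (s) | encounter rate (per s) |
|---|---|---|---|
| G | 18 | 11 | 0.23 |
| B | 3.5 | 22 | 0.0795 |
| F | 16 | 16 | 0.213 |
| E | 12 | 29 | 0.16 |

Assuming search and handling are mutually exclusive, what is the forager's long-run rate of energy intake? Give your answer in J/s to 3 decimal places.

0.731 J/s

Energy encountered per unit search time: 0.23×18 + 0.0795×3.5 + 0.213×16 + 0.16×12 = 9.746 J/s.
Handling time per unit search time: 0.23×11 + 0.0795×22 + 0.213×16 + 0.16×29 = 12.33.
Rate = 9.746/(1 + 12.33) = 0.7313 J/s.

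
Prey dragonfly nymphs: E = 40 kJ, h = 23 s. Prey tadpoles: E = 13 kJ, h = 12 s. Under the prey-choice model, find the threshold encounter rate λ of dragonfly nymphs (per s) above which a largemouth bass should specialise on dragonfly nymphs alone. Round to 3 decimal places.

0.072 per s

At the threshold, the rate on dragonfly nymphs alone equals the profitability of tadpoles: λ·40/(1 + λ·23) = 13/12 = 1.083.
Rearranging, λ(40 − 1.083×23) = 1.083, so λ = 1.083/15.08 = 0.07182 per s.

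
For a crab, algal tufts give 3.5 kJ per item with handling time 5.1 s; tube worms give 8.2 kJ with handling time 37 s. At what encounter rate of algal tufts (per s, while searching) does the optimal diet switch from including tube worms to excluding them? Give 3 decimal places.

0.094 per s

Drop tube worms once their profitability E₂/h₂ falls below the rate achievable on algal tufts alone: E₂/h₂ = λE₁/(1 + λh₁).
Solve for λ: λE₁h₂ = E₂(1 + λh₁) → λ(E₁h₂ − E₂h₁) = E₂ → λ = E₂/(E₁h₂ − E₂h₁).
λ = 8.2/(3.5×37 − 8.2×5.1) = 8.2/87.68 = 0.09352 per s.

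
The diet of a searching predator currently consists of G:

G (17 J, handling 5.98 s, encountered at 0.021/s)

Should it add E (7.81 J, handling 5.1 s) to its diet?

Current rate: (0.021×17)/(1 + 0.021×5.98) = 0.3172 J/s.
E: E/h = 7.81/5.1 = 1.531 J/s.
1.531 > 0.3172, so adding E raises the average — include it.

Yes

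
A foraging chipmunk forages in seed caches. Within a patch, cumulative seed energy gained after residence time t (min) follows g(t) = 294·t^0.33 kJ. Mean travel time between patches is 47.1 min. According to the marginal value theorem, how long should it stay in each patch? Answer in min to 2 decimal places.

23.20 min

Optimal t* satisfies g'(t*) = g(t*)/(T + t*).
g'(t) = 0.33·294·t^-0.67. Setting 0.33·294·t^-0.67 = 294·t^0.33/(47.1+t) gives 0.33(47.1+t) = t, so 0.67·t = 0.33×47.1.
t* = 0.33×47.1/0.67 = 23.2 min.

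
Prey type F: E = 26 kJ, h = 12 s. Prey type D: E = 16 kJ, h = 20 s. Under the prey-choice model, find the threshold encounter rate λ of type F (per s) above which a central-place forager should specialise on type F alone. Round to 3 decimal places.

At the threshold, the rate on type F alone equals the profitability of type D: λ·26/(1 + λ·12) = 16/20 = 0.8.
Rearranging, λ(26 − 0.8×12) = 0.8, so λ = 0.8/16.4 = 0.04878 per s.

0.049 per s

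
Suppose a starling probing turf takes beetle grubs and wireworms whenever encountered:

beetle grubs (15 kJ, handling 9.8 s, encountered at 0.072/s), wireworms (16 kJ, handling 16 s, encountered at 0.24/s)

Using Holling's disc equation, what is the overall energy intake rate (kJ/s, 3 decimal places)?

R = (0.072×15 + 0.24×16) / (1 + 0.072×9.8 + 0.24×16) = 4.92/5.546 = 0.8872 kJ/s.

0.887 kJ/s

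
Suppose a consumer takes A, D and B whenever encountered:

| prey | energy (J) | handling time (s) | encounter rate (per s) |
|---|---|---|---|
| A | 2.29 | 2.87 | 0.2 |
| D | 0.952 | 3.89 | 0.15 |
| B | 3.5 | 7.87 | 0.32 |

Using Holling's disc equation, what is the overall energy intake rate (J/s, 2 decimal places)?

R = Σλ_iE_i / (1 + Σλ_ih_i)
Numerator: 0.2×2.29 + 0.15×0.952 + 0.32×3.5 = 1.721
Denominator: 1 + 0.2×2.87 + 0.15×3.89 + 0.32×7.87 = 4.676
R = 1.721/4.676 = 0.368 J/s

0.37 J/s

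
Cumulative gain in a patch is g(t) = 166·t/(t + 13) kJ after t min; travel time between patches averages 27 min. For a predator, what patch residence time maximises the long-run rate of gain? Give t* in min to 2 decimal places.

Optimal t* satisfies g'(t*) = g(t*)/(T + t*).
g'(t) = 166·13/(t + 13)². Setting 166·13/(t+13)² = 166t/[(t+13)(27+t)] gives 13(27+t) = t(t+13), so t² = 13×27 = 351.
t* = √351 = 18.73 min.

18.73 min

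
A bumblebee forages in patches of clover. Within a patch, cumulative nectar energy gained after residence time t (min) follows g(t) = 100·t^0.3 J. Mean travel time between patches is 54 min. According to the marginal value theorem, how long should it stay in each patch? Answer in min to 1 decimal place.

Optimal t* satisfies g'(t*) = g(t*)/(T + t*).
g'(t) = 0.3·100·t^-0.7. Setting 0.3·100·t^-0.7 = 100·t^0.3/(54+t) gives 0.3(54+t) = t, so 0.70·t = 0.3×54.
t* = 0.3×54/0.70 = 23.14 min.

23.1 min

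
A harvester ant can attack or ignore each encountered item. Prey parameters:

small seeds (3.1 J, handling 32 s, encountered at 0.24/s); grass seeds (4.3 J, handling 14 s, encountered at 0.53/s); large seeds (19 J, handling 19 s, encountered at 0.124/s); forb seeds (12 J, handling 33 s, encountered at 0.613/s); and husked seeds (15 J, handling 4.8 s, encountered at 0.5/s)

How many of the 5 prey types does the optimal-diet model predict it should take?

Profitabilities (E/h, J/s): husked seeds 3.12, large seeds 1, forb seeds 0.364, grass seeds 0.307, small seeds 0.0969. Add prey in this order while the next type's profitability exceeds the intake rate on those already taken.
Rate on top 1: 2.206. large seeds: 1 < 2.206 → exclude; stop.
Optimal diet: husked seeds — 1 of 5 types.

1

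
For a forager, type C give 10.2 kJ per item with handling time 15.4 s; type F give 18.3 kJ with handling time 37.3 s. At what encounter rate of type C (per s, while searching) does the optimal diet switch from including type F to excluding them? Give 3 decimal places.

Drop type F once their profitability E₂/h₂ falls below the rate achievable on type C alone: E₂/h₂ = λE₁/(1 + λh₁).
Solve for λ: λE₁h₂ = E₂(1 + λh₁) → λ(E₁h₂ − E₂h₁) = E₂ → λ = E₂/(E₁h₂ − E₂h₁).
λ = 18.3/(10.2×37.3 − 18.3×15.4) = 18.3/98.64 = 0.1855 per s.

0.186 per s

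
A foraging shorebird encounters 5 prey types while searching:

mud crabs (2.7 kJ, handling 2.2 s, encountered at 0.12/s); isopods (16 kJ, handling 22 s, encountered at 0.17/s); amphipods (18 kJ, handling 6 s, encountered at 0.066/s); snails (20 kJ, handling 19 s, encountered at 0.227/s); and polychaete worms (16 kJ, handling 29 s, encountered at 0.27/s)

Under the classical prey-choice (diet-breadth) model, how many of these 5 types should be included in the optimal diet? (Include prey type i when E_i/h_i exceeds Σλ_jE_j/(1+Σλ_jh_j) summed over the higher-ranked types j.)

Profitabilities (E/h, kJ/s): amphipods 3, mud crabs 1.23, snails 1.05, isopods 0.727, polychaete worms 0.552. Add prey in this order while the next type's profitability exceeds the intake rate on those already taken.
Rate on top 1: 0.851. mud crabs: 1.23 > 0.851 → include.
Rate on top 2: 0.9108. snails: 1.05 > 0.9108 → include.
Rate on top 3: 1.013. isopods: 0.727 < 1.013 → exclude; stop.
Optimal diet: amphipods, mud crabs, snails — 3 of 5 types.

3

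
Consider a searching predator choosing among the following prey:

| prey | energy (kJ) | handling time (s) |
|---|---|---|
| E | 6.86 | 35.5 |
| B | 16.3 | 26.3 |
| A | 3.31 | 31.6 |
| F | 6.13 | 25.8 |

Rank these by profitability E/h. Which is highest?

Profitability E/h (kJ/s): E = 6.86/35.5 = 0.193, B = 16.3/26.3 = 0.62, A = 3.31/31.6 = 0.105, F = 6.13/25.8 = 0.238.
Ranked: B > F > E > A.

B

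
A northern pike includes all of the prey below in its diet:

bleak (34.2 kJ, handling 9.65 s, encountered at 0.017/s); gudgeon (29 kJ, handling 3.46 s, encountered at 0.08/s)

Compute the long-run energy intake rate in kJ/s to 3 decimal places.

2.014 kJ/s

R = Σλ_iE_i / (1 + Σλ_ih_i)
Numerator: 0.017×34.2 + 0.08×29 = 2.901
Denominator: 1 + 0.017×9.65 + 0.08×3.46 = 1.441
R = 2.901/1.441 = 2.014 kJ/s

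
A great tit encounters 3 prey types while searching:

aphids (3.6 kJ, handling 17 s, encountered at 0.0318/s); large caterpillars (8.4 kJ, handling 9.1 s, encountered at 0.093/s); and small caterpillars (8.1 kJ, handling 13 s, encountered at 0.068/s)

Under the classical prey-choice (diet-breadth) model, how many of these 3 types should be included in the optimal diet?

2

Rank by E/h (kJ/s): large caterpillars 0.923, small caterpillars 0.623, aphids 0.212. Include each in turn until the next type's E/h falls below the running intake rate.
Rate on top 1: 0.4231. small caterpillars: 0.623 > 0.4231 → include.
Rate on top 2: 0.4879. aphids: 0.212 < 0.4879 → exclude; stop.
Optimal diet: large caterpillars, small caterpillars — 2 of 3 types.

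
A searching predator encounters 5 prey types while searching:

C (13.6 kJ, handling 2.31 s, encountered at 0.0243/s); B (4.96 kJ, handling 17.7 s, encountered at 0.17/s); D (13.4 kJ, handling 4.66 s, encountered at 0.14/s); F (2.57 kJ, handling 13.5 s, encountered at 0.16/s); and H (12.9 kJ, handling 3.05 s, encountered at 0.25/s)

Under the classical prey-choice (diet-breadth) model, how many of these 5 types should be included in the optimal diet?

3

E/h in descending order: C 5.89, H 4.23, D 2.88, B 0.28, F 0.19 kJ/s. The optimal diet is the largest prefix of this list for which every included type satisfies E_i/h_i > R on the types above it.
Rate on top 1: 0.3129. H: 4.23 > 0.3129 → include.
Rate on top 2: 1.955. D: 2.88 > 1.955 → include.
Rate on top 3: 2.198. B: 0.28 < 2.198 → exclude; stop.
Optimal diet: C, H, D — 3 of 5 types.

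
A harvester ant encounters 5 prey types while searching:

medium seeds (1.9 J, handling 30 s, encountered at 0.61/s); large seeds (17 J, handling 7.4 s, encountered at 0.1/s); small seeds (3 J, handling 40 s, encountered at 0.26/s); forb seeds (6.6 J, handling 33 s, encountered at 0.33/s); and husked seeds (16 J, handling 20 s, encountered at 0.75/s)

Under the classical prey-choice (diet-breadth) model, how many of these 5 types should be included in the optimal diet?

1

E/h in descending order: large seeds 2.3, husked seeds 0.8, forb seeds 0.2, small seeds 0.075, medium seeds 0.0633 J/s. The optimal diet is the largest prefix of this list for which every included type satisfies E_i/h_i > R on the types above it.
Rate on top 1: 0.977. husked seeds: 0.8 < 0.977 → exclude; stop.
Optimal diet: large seeds — 1 of 5 types.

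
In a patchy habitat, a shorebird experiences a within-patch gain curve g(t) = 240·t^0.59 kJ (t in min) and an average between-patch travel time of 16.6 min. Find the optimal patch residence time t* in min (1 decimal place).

By the marginal value theorem, leave when the instantaneous gain rate g'(t) equals the habitat-wide average g(t)/(T + t).
g'(t) = 0.59·240·t^-0.41. Setting 0.59·240·t^-0.41 = 240·t^0.59/(16.6+t) gives 0.59(16.6+t) = t, so 0.41·t = 0.59×16.6.
t* = 0.59×16.6/0.41 = 23.89 min.

23.9 min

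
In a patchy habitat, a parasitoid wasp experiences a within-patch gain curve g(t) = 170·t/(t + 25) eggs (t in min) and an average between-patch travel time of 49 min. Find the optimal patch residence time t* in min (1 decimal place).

35.0 min

By the marginal value theorem, leave when the instantaneous gain rate g'(t) equals the habitat-wide average g(t)/(T + t).
g'(t) = 170·25/(t + 25)². Setting 170·25/(t+25)² = 170t/[(t+25)(49+t)] gives 25(49+t) = t(t+25), so t² = 25×49 = 1225.
t* = √1225 = 35 min.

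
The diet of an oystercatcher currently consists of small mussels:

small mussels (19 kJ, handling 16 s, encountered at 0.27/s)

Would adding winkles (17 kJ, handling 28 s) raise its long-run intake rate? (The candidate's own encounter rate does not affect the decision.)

Intake rate on the current diet: R = (0.27×19) / (1 + 0.27×16) = 5.13/5.32 = 0.9643 kJ/s.
Profitability of winkles: 17/28 = 0.6071 kJ/s.
Since 0.6071 < R, time spent handling winkles is better spent searching.

No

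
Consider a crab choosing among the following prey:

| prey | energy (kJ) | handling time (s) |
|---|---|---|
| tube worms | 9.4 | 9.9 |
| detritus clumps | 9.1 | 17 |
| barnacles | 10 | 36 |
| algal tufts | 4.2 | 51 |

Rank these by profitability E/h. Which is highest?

In descending order of E/h:
tube worms: 9.4/9.9 = 0.949 kJ/s
detritus clumps: 9.1/17 = 0.535 kJ/s
barnacles: 10/36 = 0.278 kJ/s
algal tufts: 4.2/51 = 0.0824 kJ/s

tube worms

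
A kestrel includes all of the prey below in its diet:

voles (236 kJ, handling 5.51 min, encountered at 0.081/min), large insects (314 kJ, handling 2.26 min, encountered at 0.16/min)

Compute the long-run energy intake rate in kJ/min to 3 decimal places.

R = (0.081×236 + 0.16×314) / (1 + 0.081×5.51 + 0.16×2.26) = 69.36/1.808 = 38.36 kJ/min.

38.363 kJ/min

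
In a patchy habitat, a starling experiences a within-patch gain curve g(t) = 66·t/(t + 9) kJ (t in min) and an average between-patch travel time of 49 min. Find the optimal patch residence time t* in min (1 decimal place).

21.0 min

By the marginal value theorem, leave when the instantaneous gain rate g'(t) equals the habitat-wide average g(t)/(T + t).
g'(t) = 66·9/(t + 9)². Setting 66·9/(t+9)² = 66t/[(t+9)(49+t)] gives 9(49+t) = t(t+9), so t² = 9×49 = 441.
t* = √441 = 21 min.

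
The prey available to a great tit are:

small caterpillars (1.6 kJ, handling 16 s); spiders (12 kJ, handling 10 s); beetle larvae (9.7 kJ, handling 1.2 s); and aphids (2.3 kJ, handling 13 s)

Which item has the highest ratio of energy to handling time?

beetle larvae

In descending order of E/h:
beetle larvae: 9.7/1.2 = 8.08 kJ/s
spiders: 12/10 = 1.2 kJ/s
aphids: 2.3/13 = 0.177 kJ/s
small caterpillars: 1.6/16 = 0.1 kJ/s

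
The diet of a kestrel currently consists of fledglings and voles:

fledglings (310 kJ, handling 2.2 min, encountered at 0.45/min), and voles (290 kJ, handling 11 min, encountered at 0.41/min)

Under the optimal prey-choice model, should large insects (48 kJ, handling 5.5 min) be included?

No

Intake rate on the current diet: R = (0.45×310 + 0.41×290) / (1 + 0.45×2.2 + 0.41×11) = 258.4/6.5 = 39.75 kJ/min.
Profitability of large insects: 48/5.5 = 8.727 kJ/min.
Since 8.727 < R, time spent handling large insects is better spent searching.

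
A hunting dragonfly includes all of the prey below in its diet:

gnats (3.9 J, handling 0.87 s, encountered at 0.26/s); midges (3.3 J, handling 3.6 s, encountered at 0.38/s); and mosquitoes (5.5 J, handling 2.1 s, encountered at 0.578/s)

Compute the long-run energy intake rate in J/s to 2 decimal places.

1.43 J/s

Energy encountered per unit search time: 0.26×3.9 + 0.38×3.3 + 0.578×5.5 = 5.447 J/s.
Handling time per unit search time: 0.26×0.87 + 0.38×3.6 + 0.578×2.1 = 2.808.
Rate = 5.447/(1 + 2.808) = 1.43 J/s.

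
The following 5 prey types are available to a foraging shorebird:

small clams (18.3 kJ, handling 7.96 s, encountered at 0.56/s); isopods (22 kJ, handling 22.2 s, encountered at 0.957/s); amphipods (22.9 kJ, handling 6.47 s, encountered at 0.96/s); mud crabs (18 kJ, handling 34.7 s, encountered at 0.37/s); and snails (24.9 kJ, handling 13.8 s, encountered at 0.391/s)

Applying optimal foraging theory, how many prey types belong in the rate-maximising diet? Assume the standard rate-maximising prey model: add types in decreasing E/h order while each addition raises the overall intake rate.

1

Profitabilities (E/h, kJ/s): amphipods 3.54, small clams 2.3, snails 1.8, isopods 0.991, mud crabs 0.519. Add prey in this order while the next type's profitability exceeds the intake rate on those already taken.
Rate on top 1: 3.049. small clams: 2.3 < 3.049 → exclude; stop.
Optimal diet: amphipods — 1 of 5 types.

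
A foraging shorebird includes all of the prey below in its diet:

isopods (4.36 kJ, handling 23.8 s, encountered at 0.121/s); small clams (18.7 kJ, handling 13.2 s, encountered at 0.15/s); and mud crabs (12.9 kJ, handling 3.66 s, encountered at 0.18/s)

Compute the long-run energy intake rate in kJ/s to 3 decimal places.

R = Σλ_iE_i / (1 + Σλ_ih_i)
Numerator: 0.121×4.36 + 0.15×18.7 + 0.18×12.9 = 5.655
Denominator: 1 + 0.121×23.8 + 0.15×13.2 + 0.18×3.66 = 6.519
R = 5.655/6.519 = 0.8675 kJ/s

0.867 kJ/s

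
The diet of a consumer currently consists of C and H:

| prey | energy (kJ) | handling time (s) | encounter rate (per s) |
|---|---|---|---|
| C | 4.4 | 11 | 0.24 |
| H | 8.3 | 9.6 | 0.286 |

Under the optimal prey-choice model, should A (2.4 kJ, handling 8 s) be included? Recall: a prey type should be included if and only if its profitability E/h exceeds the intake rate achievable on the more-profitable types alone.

Intake rate on the current diet: R = (0.24×4.4 + 0.286×8.3) / (1 + 0.24×11 + 0.286×9.6) = 3.43/6.386 = 0.5371 kJ/s.
A: E/h = 2.4/8 = 0.3 kJ/s.
Since 0.3 < R, time spent handling A is better spent searching.

No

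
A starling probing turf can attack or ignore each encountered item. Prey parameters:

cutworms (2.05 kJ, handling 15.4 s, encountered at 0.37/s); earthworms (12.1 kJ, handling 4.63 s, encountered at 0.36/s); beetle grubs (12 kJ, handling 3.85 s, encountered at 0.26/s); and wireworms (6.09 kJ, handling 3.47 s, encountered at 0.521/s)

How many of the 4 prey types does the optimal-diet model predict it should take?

Profitabilities (E/h, kJ/s): beetle grubs 3.12, earthworms 2.61, wireworms 1.76, cutworms 0.133. Add prey in this order while the next type's profitability exceeds the intake rate on those already taken.
Rate on top 1: 1.559. earthworms: 2.61 > 1.559 → include.
Rate on top 2: 2.038. wireworms: 1.76 < 2.038 → exclude; stop.
Optimal diet: beetle grubs, earthworms — 2 of 4 types.

2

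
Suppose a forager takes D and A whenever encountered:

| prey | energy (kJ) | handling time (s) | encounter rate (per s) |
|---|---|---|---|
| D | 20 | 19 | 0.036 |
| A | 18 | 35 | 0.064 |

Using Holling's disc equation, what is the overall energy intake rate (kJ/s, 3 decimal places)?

0.477 kJ/s

R = Σλ_iE_i / (1 + Σλ_ih_i)
Numerator: 0.036×20 + 0.064×18 = 1.872
Denominator: 1 + 0.036×19 + 0.064×35 = 3.924
R = 1.872/3.924 = 0.4771 kJ/s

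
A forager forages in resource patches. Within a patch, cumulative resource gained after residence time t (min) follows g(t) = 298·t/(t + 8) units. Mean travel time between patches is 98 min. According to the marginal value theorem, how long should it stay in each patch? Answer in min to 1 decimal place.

28.0 min

By the marginal value theorem, leave when the instantaneous gain rate g'(t) equals the habitat-wide average g(t)/(T + t).
g'(t) = 298·8/(t + 8)². Setting 298·8/(t+8)² = 298t/[(t+8)(98+t)] gives 8(98+t) = t(t+8), so t² = 8×98 = 784.
t* = √784 = 28 min.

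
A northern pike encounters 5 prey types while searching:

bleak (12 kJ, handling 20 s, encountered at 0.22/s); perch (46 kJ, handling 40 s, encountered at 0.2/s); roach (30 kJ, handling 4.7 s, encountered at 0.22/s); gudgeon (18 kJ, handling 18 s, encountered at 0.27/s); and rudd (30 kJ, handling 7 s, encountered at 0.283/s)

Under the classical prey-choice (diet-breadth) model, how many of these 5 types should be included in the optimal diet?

2

E/h in descending order: roach 6.38, rudd 4.29, perch 1.15, gudgeon 1, bleak 0.6 kJ/s. The optimal diet is the largest prefix of this list for which every included type satisfies E_i/h_i > R on the types above it.
Rate on top 1: 3.245. rudd: 4.29 > 3.245 → include.
Rate on top 2: 3.758. perch: 1.15 < 3.758 → exclude; stop.
Optimal diet: roach, rudd — 2 of 5 types.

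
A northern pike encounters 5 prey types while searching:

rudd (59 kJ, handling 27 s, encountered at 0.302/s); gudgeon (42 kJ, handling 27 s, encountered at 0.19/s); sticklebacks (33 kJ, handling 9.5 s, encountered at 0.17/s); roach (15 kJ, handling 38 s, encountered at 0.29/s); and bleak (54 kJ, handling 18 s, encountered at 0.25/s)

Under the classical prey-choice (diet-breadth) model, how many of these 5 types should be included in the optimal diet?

2

Rank by E/h (kJ/s): sticklebacks 3.47, bleak 3, rudd 2.19, gudgeon 1.56, roach 0.395. Include each in turn until the next type's E/h falls below the running intake rate.
Rate on top 1: 2.145. bleak: 3 > 2.145 → include.
Rate on top 2: 2.686. rudd: 2.19 < 2.686 → exclude; stop.
Optimal diet: sticklebacks, bleak — 2 of 5 types.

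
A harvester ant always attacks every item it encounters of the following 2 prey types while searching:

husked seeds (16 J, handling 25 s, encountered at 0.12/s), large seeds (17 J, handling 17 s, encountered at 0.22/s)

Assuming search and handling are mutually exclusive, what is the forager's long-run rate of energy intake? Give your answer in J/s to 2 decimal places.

R = (0.12×16 + 0.22×17) / (1 + 0.12×25 + 0.22×17) = 5.66/7.74 = 0.7313 J/s.

0.73 J/s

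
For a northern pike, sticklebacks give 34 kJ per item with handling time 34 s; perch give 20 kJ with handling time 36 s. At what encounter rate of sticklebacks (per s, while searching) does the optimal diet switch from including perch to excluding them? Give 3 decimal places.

At the threshold, the rate on sticklebacks alone equals the profitability of perch: λ·34/(1 + λ·34) = 20/36 = 0.5556.
Rearranging, λ(34 − 0.5556×34) = 0.5556, so λ = 0.5556/15.11 = 0.03676 per s.

0.037 per s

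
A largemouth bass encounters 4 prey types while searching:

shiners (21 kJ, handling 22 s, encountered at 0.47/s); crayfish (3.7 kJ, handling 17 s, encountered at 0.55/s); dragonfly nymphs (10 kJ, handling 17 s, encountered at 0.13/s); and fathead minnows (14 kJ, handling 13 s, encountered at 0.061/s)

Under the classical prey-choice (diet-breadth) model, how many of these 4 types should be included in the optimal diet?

2

Profitabilities (E/h, kJ/s): fathead minnows 1.08, shiners 0.955, dragonfly nymphs 0.588, crayfish 0.218. Add prey in this order while the next type's profitability exceeds the intake rate on those already taken.
Rate on top 1: 0.4763. shiners: 0.955 > 0.4763 → include.
Rate on top 2: 0.8839. dragonfly nymphs: 0.588 < 0.8839 → exclude; stop.
Optimal diet: fathead minnows, shiners — 2 of 4 types.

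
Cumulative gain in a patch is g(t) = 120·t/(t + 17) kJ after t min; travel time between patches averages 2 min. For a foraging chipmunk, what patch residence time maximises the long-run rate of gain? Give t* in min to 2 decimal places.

Maximise g(t)/(T+t): set derivative to zero → g'(t)(T+t) = g(t).
g'(t) = 120·17/(t + 17)². Setting 120·17/(t+17)² = 120t/[(t+17)(2+t)] gives 17(2+t) = t(t+17), so t² = 17×2 = 34.
t* = √34 = 5.831 min.

5.83 min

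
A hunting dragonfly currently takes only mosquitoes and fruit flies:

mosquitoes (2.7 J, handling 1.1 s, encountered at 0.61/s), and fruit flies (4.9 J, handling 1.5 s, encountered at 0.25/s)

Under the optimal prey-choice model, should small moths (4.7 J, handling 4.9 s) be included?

Intake rate on the current diet: R = (0.61×2.7 + 0.25×4.9) / (1 + 0.61×1.1 + 0.25×1.5) = 2.872/2.046 = 1.404 J/s.
small moths: E/h = 4.7/4.9 = 0.9592 J/s.
0.9592 < 1.404, so adding small moths would lower the average — exclude it.

No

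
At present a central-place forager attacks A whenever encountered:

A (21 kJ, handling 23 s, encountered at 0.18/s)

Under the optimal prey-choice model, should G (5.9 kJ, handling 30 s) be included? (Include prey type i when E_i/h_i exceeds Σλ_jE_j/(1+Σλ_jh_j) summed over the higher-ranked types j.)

No

Intake rate on the current diet: R = (0.18×21) / (1 + 0.18×23) = 3.78/5.14 = 0.7354 kJ/s.
Profitability of G: 5.9/30 = 0.1967 kJ/s.
0.1967 < 0.7354, so adding G would lower the average — exclude it.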